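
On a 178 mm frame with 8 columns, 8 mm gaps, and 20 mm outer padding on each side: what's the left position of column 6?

Inside the margins: 178 − 40 = 138 mm.
138 − 7·8 = 82; ÷8 gives c = 10.25 mm.
Each column+gutter stride is 18.25 mm; 5 of them past the 20 mm margin is 20 + 91.25 = 111.25 mm.

111.25 mm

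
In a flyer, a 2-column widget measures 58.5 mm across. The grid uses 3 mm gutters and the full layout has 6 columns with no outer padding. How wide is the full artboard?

58.5 − 1·3 = 55.5; ÷2 gives c = 27.75 mm.
Summing: 166.5 + 15 = 181.5 mm.

181.5 mm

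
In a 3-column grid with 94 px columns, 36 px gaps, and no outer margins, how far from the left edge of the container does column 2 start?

130 px

Each column+gutter stride is 130 px; with no margin, 1 of them is 130 px.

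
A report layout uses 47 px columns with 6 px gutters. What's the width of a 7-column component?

365 px

7 columns plus 6 gutters: 329 + 36 = 365 px.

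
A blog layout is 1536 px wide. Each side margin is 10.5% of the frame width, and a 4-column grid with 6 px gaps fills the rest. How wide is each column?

298.86 px

1536 × (1 − 2·10.5%) = 1536 × 79% = 1213.44 px for the columns.
4c + 3·6 = 1213.44 → 4c = 1195.44 → c = 298.86 px.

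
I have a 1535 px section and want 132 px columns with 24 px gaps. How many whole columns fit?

k columns need k·132 + (k−1)·24 = k·156 − 24.
k·156 − 24 ≤ 1535 → k ≤ 1559 / 156 ≈ 9.99, so k = 9.

9 columns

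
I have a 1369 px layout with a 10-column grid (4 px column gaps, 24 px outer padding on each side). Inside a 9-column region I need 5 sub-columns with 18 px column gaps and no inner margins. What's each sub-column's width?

Subtract both margins: 1369 − 2·24 = 1321 px.
Subtracting 9 column gaps of 4 leaves 1285 for 10 columns, so c = 128.5 px.
9 columns plus 8 column gaps: 1156.5 + 32 = 1188.5 px.
5 columns + 4 column gaps: 5d + 4·18 = 1188.5.
5d = 1188.5 − 72 = 1116.5, so d = 223.3 px.

223.3 px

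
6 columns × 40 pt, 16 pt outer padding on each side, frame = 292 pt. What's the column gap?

4 pt

Content width = 292 − 2·16 = 260 pt.
Columns use 240 pt, leaving 20 pt across 5 column gaps = 4 pt each.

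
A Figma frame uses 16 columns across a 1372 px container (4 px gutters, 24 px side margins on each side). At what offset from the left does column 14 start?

1103 px

Inside the margins: 1372 − 48 = 1324 px.
16 columns + 15 gutters: 16c + 15·4 = 1324.
16c = 1324 − 60 = 1264, so c = 79 px.
Column 14 starts at margin + 13·(column + gutter) = 24 + 13·83 = 1103 px.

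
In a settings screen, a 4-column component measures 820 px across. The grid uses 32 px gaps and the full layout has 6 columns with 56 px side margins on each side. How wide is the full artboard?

1358 px

820 − 3·32 = 724; ÷4 gives c = 181 px.
Artboard = 2·56 + 6·181 + 5·32 = 112 + 1086 + 160 = 1358 px.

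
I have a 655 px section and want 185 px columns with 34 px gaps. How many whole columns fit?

k columns need k·185 + (k−1)·34 = k·219 − 34.
k·219 − 34 ≤ 655 → k ≤ 689 / 219 ≈ 3.15, so k = 3.

3 columns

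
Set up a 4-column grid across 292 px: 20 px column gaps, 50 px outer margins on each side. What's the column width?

Content width = 292 − 2·50 = 192 px.
Subtracting 3 column gaps of 20 leaves 132 for 4 columns, so c = 33 px.

33 px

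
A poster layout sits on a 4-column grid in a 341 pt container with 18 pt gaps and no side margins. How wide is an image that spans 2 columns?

161.5 pt

341 − 3·18 = 287; ÷4 gives c = 71.75 pt.
Span of 2: 2·71.75 + 1·18 = 143.5 + 18 = 161.5 pt.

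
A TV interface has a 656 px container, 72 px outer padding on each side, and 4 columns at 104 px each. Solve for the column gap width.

Take off 144 px of margins, leaving 512 px.
4·104 + 3g = 512 → 3g = 96 → g = 32 px.

32 px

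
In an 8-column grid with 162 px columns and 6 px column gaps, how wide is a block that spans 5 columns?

834 px

Span of 5: 5·162 + 4·6 = 810 + 24 = 834 px.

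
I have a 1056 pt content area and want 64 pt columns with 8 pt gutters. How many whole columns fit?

14 columns: 14·64 + 13·8 = 1000 pt ≤ 1056.
15 columns: 1072 pt > 1056. So 14.

14 columns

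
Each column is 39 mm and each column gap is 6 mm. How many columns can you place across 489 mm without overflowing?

k columns need k·39 + (k−1)·6 = k·45 − 6.
k·45 − 6 ≤ 489 → k ≤ 495 / 45 ≈ 11.00, so k = 11.

11 columns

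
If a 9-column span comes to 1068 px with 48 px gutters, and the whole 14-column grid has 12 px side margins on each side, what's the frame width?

1712 px

1068 − 8·48 = 684; ÷9 gives c = 76 px.
Total width: 2·12 + 14·76 + 13·48 = 1712 px.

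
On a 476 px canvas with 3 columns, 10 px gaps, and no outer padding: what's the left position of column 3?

3 columns + 2 gaps: 3c + 2·10 = 476.
3c = 476 − 20 = 456, so c = 152 px.
Before column 3: 2 columns + 2 gaps.
Offset = 2·(152 + 10) = 2·162 = 324 px.

324 px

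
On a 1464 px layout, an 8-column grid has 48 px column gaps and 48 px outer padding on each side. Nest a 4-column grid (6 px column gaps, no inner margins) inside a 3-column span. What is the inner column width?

Take off 96 px of margins, leaving 1368 px.
8 columns + 7 column gaps: 8c + 7·48 = 1368.
8c = 1368 − 336 = 1032, so c = 129 px.
3 columns plus 2 column gaps: 387 + 96 = 483 px.
4d + 3·6 = 483 → 4d = 465 → d = 116.25 px.

116.25 px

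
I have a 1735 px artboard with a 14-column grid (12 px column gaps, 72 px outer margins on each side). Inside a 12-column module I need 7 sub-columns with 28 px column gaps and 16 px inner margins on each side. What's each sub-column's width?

166 px

Take off 144 px of margins, leaving 1591 px.
1591 − 13·12 = 1435; ÷14 gives c = 102.5 px.
Span of 12: 12·102.5 + 11·12 = 1230 + 132 = 1362 px.
Inner content = 1362 − 2·16 = 1330 px.
7d + 6·28 = 1330 → 7d = 1162 → d = 166 px.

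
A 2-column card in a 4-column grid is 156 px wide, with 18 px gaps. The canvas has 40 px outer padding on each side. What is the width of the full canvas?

2 columns + 1 gap: 2c + 1·18 = 156.
2c = 156 − 18 = 138, so c = 69 px.
Adding margins, columns and gutters: 80 + 276 + 54 = 410 px.

410 px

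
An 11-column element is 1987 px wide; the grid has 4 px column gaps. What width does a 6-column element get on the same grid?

11 columns + 10 column gaps: 11c + 10·4 = 1987.
11c = 1987 − 40 = 1947, so c = 177 px.
6-column span = 6·177 + 5·4 = 1082 px.

1082 px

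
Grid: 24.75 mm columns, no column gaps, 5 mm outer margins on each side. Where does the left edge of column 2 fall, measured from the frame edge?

Before column 2: the margin + 1 column + 1 column gap.
Offset = 5 + 1·(24.75 + 0) = 5 + 24.75 = 29.75 mm.

29.75 mm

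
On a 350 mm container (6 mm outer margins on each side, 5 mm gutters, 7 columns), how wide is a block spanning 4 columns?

Take off 12 mm of margins, leaving 338 mm.
7c + 6·5 = 338 → 7c = 308 → c = 44 mm.
Span of 4: 4·44 + 3·5 = 176 + 15 = 191 mm.

191 mm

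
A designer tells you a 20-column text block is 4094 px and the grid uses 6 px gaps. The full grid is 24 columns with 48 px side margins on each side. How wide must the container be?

5010 px

4094 − 19·6 = 3980; ÷20 gives c = 199 px.
Adding margins, columns and gutters: 96 + 4776 + 138 = 5010 px.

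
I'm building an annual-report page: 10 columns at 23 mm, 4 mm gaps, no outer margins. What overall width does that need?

266 mm

Total width: 10·23 + 9·4 = 266 mm.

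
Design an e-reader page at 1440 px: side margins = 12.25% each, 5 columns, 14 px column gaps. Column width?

206.24 px

Margins: 12.25% × 1440 = 176.4 px each, so content = 1440 − 352.8 = 1087.2 px.
5c + 4·14 = 1087.2 → 5c = 1031.2 → c = 206.24 px.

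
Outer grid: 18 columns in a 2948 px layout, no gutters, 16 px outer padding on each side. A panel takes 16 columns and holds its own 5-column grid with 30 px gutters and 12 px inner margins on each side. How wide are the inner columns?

Subtract both margins: 2948 − 2·16 = 2916 px.
18c = 2916 → c = 162 px.
16-column span = 16·162 = 2592 px.
Inner content = 2592 − 2·12 = 2568 px.
5 columns + 4 gutters: 5d + 4·30 = 2568.
5d = 2568 − 120 = 2448, so d = 489.6 px.

489.6 px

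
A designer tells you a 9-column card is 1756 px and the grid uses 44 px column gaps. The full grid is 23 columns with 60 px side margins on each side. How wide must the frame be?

4676 px

Subtracting 8 column gaps of 44 leaves 1404 for 9 columns, so c = 156 px.
Adding margins, columns and gutters: 120 + 3588 + 968 = 4676 px.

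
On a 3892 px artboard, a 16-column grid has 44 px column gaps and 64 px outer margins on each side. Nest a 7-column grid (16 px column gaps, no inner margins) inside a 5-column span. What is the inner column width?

Take off 128 px of margins, leaving 3764 px.
16c + 15·44 = 3764 → 16c = 3104 → c = 194 px.
5 columns plus 4 column gaps: 970 + 176 = 1146 px.
7d + 6·16 = 1146 → 7d = 1050 → d = 150 px.

150 px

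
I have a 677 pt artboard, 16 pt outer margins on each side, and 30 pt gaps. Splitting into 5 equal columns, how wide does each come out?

105 pt

Inside the margins: 677 − 32 = 645 pt.
645 − 4·30 = 525; ÷5 gives c = 105 pt.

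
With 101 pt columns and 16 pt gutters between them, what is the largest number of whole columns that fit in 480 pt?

Each extra column adds 101 + 16 = 117 pt.
(480 + 16) / 117 = 4.24, so 4 columns fit.

4 columns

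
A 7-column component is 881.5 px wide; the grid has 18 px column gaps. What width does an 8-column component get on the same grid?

7c + 6·18 = 881.5 → 7c = 773.5 → c = 110.5 px.
8 columns plus 7 column gaps: 884 + 126 = 1010 px.

1010 px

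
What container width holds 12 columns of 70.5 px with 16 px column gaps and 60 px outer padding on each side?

Container = 2·60 + 12·70.5 + 11·16 = 120 + 846 + 176 = 1142 px.

1142 px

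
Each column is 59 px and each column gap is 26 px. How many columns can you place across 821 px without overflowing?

9 columns

Each extra column adds 59 + 26 = 85 px.
(821 + 26) / 85 = 9.96, so 9 columns fit.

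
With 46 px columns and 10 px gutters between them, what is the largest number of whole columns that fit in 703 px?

12 columns

Each extra column adds 46 + 10 = 56 px.
(703 + 10) / 56 = 12.73, so 12 columns fit.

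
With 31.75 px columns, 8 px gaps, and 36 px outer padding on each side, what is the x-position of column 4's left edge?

Before column 4: the margin + 3 columns + 3 gaps.
Offset = 36 + 3·(31.75 + 8) = 36 + 119.25 = 155.25 px.

155.25 px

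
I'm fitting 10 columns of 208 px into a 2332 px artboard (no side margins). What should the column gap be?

28 px

10·208 + 9g = 2332 → 9g = 252 → g = 28 px.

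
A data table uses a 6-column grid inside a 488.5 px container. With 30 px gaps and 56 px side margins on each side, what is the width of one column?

Take off 112 px of margins, leaving 376.5 px.
376.5 − 5·30 = 226.5; ÷6 gives c = 37.75 px.

37.75 px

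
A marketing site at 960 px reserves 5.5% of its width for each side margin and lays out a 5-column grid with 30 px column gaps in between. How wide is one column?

146.88 px

Each margin = 5.5% of 960 = 52.8 px; content = 960 − 2·52.8 = 854.4 px.
854.4 − 4·30 = 734.4; ÷5 gives c = 146.88 px.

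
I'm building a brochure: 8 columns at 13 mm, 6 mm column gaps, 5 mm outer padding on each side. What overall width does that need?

Adding margins, columns and gutters: 10 + 104 + 42 = 156 mm.

156 mm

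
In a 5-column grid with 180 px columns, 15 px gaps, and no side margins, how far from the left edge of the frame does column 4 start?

Before column 4: 3 columns + 3 gaps.
Offset = 3·(180 + 15) = 3·195 = 585 px.

585 px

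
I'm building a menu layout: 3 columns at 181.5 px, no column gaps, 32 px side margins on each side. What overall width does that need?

608.5 px

Summing: 64 + 544.5 = 608.5 px.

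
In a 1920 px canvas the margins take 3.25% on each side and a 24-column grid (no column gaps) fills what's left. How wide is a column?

1920 × (1 − 2·3.25%) = 1920 × 93.5% = 1795.2 px for the columns.
24c = 1795.2 → c = 74.8 px.

74.8 px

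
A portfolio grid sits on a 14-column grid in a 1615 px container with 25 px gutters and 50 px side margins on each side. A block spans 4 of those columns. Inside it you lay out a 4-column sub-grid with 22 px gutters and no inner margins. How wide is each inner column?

87.25 px

Outer content = 1615 − 2·50 = 1515 px.
1515 − 13·25 = 1190; ÷14 gives c = 85 px.
4 columns plus 3 gutters: 340 + 75 = 415 px.
415 − 3·22 = 349; ÷4 gives d = 87.25 px.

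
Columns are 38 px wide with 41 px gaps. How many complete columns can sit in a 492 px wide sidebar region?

6 columns

k columns need k·38 + (k−1)·41 = k·79 − 41.
k·79 − 41 ≤ 492 → k ≤ 533 / 79 ≈ 6.75, so k = 6.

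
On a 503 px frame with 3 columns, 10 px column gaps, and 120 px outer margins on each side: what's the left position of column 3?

302 px

Content = 503 − 2·120 = 263 px.
Subtracting 2 column gaps of 10 leaves 243 for 3 columns, so c = 81 px.
Before column 3: the margin + 2 columns + 2 column gaps.
Offset = 120 + 2·(81 + 10) = 120 + 182 = 302 px.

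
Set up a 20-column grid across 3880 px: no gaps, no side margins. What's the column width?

194 px

20c = 3880 → c = 194 px.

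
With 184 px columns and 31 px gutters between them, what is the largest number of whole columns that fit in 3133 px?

14 columns

Each extra column adds 184 + 31 = 215 px.
(3133 + 31) / 215 = 14.72, so 14 columns fit.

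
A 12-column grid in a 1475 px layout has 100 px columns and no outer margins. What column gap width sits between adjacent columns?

25 px

Columns use 1200 px, leaving 275 px across 11 column gaps = 25 px each.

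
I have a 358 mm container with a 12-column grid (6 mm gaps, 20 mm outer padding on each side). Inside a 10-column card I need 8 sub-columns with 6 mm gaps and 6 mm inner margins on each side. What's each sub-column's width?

Subtract both margins: 358 − 2·20 = 318 mm.
Subtracting 11 gaps of 6 leaves 252 for 12 columns, so c = 21 mm.
Span of 10: 10·21 + 9·6 = 210 + 54 = 264 mm.
Inner content = 264 − 2·6 = 252 mm.
8d + 7·6 = 252 → 8d = 210 → d = 26.25 mm.

26.25 mm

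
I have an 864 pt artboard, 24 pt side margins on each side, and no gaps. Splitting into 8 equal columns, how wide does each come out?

Content width = 864 − 2·24 = 816 pt.
With no gaps, each column is 816/8 = 102 pt.

102 pt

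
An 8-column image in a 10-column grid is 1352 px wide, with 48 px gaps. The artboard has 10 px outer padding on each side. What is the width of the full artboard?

1352 − 7·48 = 1016; ÷8 gives c = 127 px.
Artboard = 2·10 + 10·127 + 9·48 = 20 + 1270 + 432 = 1722 px.

1722 px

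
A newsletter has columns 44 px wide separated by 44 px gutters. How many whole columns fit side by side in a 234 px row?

k columns need k·44 + (k−1)·44 = k·88 − 44.
k·88 − 44 ≤ 234 → k ≤ 278 / 88 ≈ 3.16, so k = 3.

3 columns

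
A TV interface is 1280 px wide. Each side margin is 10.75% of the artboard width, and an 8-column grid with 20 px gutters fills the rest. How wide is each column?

108.1 px

Each margin = 10.75% of 1280 = 137.6 px; content = 1280 − 2·137.6 = 1004.8 px.
Subtracting 7 gutters of 20 leaves 864.8 for 8 columns, so c = 108.1 px.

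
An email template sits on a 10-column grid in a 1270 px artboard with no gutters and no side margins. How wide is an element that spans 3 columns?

381 px

10c = 1270 → c = 127 px.
With no gutters, 3 columns span 3·127 = 381 px.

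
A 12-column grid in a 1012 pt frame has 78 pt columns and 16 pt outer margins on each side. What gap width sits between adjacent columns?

Subtract both margins: 1012 − 2·16 = 980 pt.
12 columns take 12·78 = 936 pt; remaining 44 splits into 11 gaps.
g = 44 / 11 = 4 pt.

4 pt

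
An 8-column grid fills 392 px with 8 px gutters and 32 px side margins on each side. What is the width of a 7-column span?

Subtract both margins: 392 − 2·32 = 328 px.
8c + 7·8 = 328 → 8c = 272 → c = 34 px.
7 columns plus 6 gutters: 238 + 48 = 286 px.

286 px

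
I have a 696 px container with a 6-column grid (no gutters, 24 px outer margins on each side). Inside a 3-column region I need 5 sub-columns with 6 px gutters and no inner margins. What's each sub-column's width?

Subtract both margins: 696 − 2·24 = 648 px.
648 / 6 = 108 px per column.
3-column span = 3·108 = 324 px.
5 columns + 4 gutters: 5d + 4·6 = 324.
5d = 324 − 24 = 300, so d = 60 px.

60 px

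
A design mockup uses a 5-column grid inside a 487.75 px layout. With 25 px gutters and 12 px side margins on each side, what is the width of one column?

Inside the margins: 487.75 − 24 = 463.75 px.
463.75 − 4·25 = 363.75; ÷5 gives c = 72.75 px.

72.75 px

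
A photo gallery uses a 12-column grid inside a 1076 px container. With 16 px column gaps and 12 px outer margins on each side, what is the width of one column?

73 px

Subtract both margins: 1076 − 2·12 = 1052 px.
Subtracting 11 column gaps of 16 leaves 876 for 12 columns, so c = 73 px.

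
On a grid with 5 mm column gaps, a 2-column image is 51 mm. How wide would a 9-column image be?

247 mm

Subtracting 1 column gap of 5 leaves 46 for 2 columns, so c = 23 mm.
9-column span = 9·23 + 8·5 = 247 mm.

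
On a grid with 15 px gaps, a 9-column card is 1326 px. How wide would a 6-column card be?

879 px

9 columns + 8 gaps: 9c + 8·15 = 1326.
9c = 1326 − 120 = 1206, so c = 134 px.
6 columns plus 5 gaps: 804 + 75 = 879 px.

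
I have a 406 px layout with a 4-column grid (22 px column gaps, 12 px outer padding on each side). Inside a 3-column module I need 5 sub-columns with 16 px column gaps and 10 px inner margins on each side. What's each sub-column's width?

Inside the margins: 406 − 24 = 382 px.
4c + 3·22 = 382 → 4c = 316 → c = 79 px.
Span of 3: 3·79 + 2·22 = 237 + 44 = 281 px.
Inner content = 281 − 2·10 = 261 px.
Subtracting 4 column gaps of 16 leaves 197 for 5 columns, so d = 39.4 px.

39.4 px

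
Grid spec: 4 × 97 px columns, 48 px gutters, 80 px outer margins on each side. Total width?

692 px

Total width: 2·80 + 4·97 + 3·48 = 692 px.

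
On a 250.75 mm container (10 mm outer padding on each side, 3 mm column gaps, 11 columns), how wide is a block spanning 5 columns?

103.25 mm

Subtract both margins: 250.75 − 2·10 = 230.75 mm.
230.75 − 10·3 = 200.75; ÷11 gives c = 18.25 mm.
5-column span = 5·18.25 + 4·3 = 103.25 mm.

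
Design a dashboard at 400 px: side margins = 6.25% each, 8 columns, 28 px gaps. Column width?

19.25 px

Each margin = 6.25% of 400 = 25 px; content = 400 − 2·25 = 350 px.
8 columns + 7 gaps: 8c + 7·28 = 350.
8c = 350 − 196 = 154, so c = 19.25 px.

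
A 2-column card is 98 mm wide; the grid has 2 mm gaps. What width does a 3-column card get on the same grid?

2c + 1·2 = 98 → 2c = 96 → c = 48 mm.
Span of 3: 3·48 + 2·2 = 144 + 4 = 148 mm.

148 mm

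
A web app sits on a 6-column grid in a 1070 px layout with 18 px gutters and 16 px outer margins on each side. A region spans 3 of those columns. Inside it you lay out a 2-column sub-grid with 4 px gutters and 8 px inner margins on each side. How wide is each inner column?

Inside the margins: 1070 − 32 = 1038 px.
6 columns + 5 gutters: 6c + 5·18 = 1038.
6c = 1038 − 90 = 948, so c = 158 px.
3 columns plus 2 gutters: 474 + 36 = 510 px.
Inner content = 510 − 2·8 = 494 px.
Subtracting 1 gutter of 4 leaves 490 for 2 columns, so d = 245 px.

245 px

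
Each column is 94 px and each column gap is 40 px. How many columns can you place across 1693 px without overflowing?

12 columns

12 columns: 12·94 + 11·40 = 1568 px ≤ 1693.
13 columns: 1702 px > 1693. So 12.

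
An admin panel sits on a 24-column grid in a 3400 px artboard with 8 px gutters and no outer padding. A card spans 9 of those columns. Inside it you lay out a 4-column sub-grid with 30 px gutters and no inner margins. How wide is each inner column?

295 px

24c + 23·8 = 3400 → 24c = 3216 → c = 134 px.
9-column span = 9·134 + 8·8 = 1270 px.
4 columns + 3 gutters: 4d + 3·30 = 1270.
4d = 1270 − 90 = 1180, so d = 295 px.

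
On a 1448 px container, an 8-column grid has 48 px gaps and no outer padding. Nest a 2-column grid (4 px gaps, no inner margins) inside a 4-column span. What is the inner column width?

348 px

8 columns + 7 gaps: 8c + 7·48 = 1448.
8c = 1448 − 336 = 1112, so c = 139 px.
4-column span = 4·139 + 3·48 = 700 px.
2d + 1·4 = 700 → 2d = 696 → d = 348 px.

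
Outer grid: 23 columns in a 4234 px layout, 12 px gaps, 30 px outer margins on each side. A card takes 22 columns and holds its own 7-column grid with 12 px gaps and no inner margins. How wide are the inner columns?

560 px

Take off 60 px of margins, leaving 4174 px.
23c + 22·12 = 4174 → 23c = 3910 → c = 170 px.
22-column span = 22·170 + 21·12 = 3992 px.
7d + 6·12 = 3992 → 7d = 3920 → d = 560 px.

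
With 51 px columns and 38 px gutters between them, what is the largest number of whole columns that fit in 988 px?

11 columns

11 columns: 11·51 + 10·38 = 941 px ≤ 988.
12 columns: 1030 px > 988. So 11.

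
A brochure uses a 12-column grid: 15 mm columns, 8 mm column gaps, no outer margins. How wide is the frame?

268 mm

Summing: 180 + 88 = 268 mm.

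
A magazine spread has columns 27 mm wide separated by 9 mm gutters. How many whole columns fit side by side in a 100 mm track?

3 columns

k columns need k·27 + (k−1)·9 = k·36 − 9.
k·36 − 9 ≤ 100 → k ≤ 109 / 36 ≈ 3.03, so k = 3.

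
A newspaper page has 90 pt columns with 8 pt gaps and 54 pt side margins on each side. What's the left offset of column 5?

446 pt

Each column+gutter stride is 98 pt; 4 of them past the 54 pt margin is 54 + 392 = 446 pt.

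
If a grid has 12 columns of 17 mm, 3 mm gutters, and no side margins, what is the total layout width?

237 mm

Summing: 204 + 33 = 237 mm.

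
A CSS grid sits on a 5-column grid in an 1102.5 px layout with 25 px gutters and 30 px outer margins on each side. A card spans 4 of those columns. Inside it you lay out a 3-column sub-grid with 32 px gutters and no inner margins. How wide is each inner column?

255 px

Take off 60 px of margins, leaving 1042.5 px.
5 columns + 4 gutters: 5c + 4·25 = 1042.5.
5c = 1042.5 − 100 = 942.5, so c = 188.5 px.
Span of 4: 4·188.5 + 3·25 = 754 + 75 = 829 px.
3d + 2·32 = 829 → 3d = 765 → d = 255 px.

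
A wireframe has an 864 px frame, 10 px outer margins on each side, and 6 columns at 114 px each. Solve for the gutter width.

Take off 20 px of margins, leaving 844 px.
Columns use 684 px, leaving 160 px across 5 gutters = 32 px each.

32 px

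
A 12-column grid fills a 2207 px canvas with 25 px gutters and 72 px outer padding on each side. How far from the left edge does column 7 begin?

Inside the margins: 2207 − 144 = 2063 px.
Subtracting 11 gutters of 25 leaves 1788 for 12 columns, so c = 149 px.
Before column 7: the margin + 6 columns + 6 gutters.
Offset = 72 + 6·(149 + 25) = 72 + 1044 = 1116 px.

1116 px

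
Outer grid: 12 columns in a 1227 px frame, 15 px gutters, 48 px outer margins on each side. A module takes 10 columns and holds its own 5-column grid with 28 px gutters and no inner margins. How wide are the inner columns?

Take off 96 px of margins, leaving 1131 px.
Subtracting 11 gutters of 15 leaves 966 for 12 columns, so c = 80.5 px.
10 columns plus 9 gutters: 805 + 135 = 940 px.
940 − 4·28 = 828; ÷5 gives d = 165.6 px.

165.6 px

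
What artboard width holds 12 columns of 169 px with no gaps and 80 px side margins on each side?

2188 px

Summing: 160 + 2028 = 2188 px.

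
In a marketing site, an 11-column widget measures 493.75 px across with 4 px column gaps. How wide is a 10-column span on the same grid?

448.5 px

Subtracting 10 column gaps of 4 leaves 453.75 for 11 columns, so c = 41.25 px.
Span of 10: 10·41.25 + 9·4 = 412.5 + 36 = 448.5 px.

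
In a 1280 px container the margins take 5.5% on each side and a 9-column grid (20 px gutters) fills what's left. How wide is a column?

Margins: 5.5% × 1280 = 70.4 px each, so content = 1280 − 140.8 = 1139.2 px.
1139.2 − 8·20 = 979.2; ÷9 gives c = 108.8 px.

108.8 px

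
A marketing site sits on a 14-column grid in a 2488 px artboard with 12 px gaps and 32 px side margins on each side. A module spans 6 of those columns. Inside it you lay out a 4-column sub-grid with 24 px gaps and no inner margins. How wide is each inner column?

240 px

Subtract both margins: 2488 − 2·32 = 2424 px.
14 columns + 13 gaps: 14c + 13·12 = 2424.
14c = 2424 − 156 = 2268, so c = 162 px.
6 columns plus 5 gaps: 972 + 60 = 1032 px.
1032 − 3·24 = 960; ÷4 gives d = 240 px.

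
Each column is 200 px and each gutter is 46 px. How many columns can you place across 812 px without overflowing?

Each extra column adds 200 + 46 = 246 px.
(812 + 46) / 246 = 3.49, so 3 columns fit.

3 columns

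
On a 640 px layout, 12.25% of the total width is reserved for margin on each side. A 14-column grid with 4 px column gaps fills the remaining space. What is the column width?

30.8 px

Each margin = 12.25% of 640 = 78.4 px; content = 640 − 2·78.4 = 483.2 px.
14 columns + 13 column gaps: 14c + 13·4 = 483.2.
14c = 483.2 − 52 = 431.2, so c = 30.8 px.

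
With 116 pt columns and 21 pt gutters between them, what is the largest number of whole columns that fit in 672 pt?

5 columns

5 columns: 5·116 + 4·21 = 664 pt ≤ 672.
6 columns: 801 pt > 672. So 5.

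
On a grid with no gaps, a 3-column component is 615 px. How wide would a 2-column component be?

3c = 615 → c = 205 px.
With no gaps, 2 columns span 2·205 = 410 px.

410 px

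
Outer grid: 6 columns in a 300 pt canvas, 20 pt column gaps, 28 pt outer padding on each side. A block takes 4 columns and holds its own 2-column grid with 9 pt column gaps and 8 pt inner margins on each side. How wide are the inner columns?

65.5 pt

Take off 56 pt of margins, leaving 244 pt.
6 columns + 5 column gaps: 6c + 5·20 = 244.
6c = 244 − 100 = 144, so c = 24 pt.
Span of 4: 4·24 + 3·20 = 96 + 60 = 156 pt.
Inner content = 156 − 2·8 = 140 pt.
2d + 1·9 = 140 → 2d = 131 → d = 65.5 pt.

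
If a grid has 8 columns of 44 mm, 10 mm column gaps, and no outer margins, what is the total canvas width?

422 mm

Total width: 8·44 + 7·10 = 422 mm.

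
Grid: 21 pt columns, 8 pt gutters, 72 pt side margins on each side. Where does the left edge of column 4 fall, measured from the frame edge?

159 pt

Column 4 starts at margin + 3·(column + gutter) = 72 + 3·29 = 159 pt.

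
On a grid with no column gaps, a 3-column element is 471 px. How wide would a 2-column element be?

With no column gaps, each column is 471/3 = 157 px.
With no column gaps, 2 columns span 2·157 = 314 px.

314 px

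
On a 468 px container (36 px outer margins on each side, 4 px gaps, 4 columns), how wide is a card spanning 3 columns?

296 px

Inside the margins: 468 − 72 = 396 px.
396 − 3·4 = 384; ÷4 gives c = 96 px.
3 columns plus 2 gaps: 288 + 8 = 296 px.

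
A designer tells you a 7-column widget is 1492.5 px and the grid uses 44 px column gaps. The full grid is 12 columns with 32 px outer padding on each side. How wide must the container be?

7c + 6·44 = 1492.5 → 7c = 1228.5 → c = 175.5 px.
Container = 2·32 + 12·175.5 + 11·44 = 64 + 2106 + 484 = 2654 px.

2654 px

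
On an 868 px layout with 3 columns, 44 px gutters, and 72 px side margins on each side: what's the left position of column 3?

584 px

Take off 144 px of margins, leaving 724 px.
3c + 2·44 = 724 → 3c = 636 → c = 212 px.
Each column+gutter stride is 256 px; 2 of them past the 72 px margin is 72 + 512 = 584 px.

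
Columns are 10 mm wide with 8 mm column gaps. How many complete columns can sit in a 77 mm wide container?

k columns need k·10 + (k−1)·8 = k·18 − 8.
k·18 − 8 ≤ 77 → k ≤ 85 / 18 ≈ 4.72, so k = 4.

4 columns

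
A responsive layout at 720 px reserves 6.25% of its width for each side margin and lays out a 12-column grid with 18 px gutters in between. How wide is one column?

Margins: 6.25% × 720 = 45 px each, so content = 720 − 90 = 630 px.
12 columns + 11 gutters: 12c + 11·18 = 630.
12c = 630 − 198 = 432, so c = 36 px.

36 px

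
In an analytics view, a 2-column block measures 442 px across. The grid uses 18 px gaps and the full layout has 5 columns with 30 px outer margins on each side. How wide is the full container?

Subtracting 1 gap of 18 leaves 424 for 2 columns, so c = 212 px.
Container = 2·30 + 5·212 + 4·18 = 60 + 1060 + 72 = 1192 px.

1192 px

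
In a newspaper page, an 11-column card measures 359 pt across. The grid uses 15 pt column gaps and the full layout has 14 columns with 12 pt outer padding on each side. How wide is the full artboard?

485 pt

11c + 10·15 = 359 → 11c = 209 → c = 19 pt.
Adding margins, columns and gutters: 24 + 266 + 195 = 485 pt.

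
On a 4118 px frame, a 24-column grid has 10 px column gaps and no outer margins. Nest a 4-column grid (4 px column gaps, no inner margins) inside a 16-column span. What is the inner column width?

Subtracting 23 column gaps of 10 leaves 3888 for 24 columns, so c = 162 px.
Span of 16: 16·162 + 15·10 = 2592 + 150 = 2742 px.
4d + 3·4 = 2742 → 4d = 2730 → d = 682.5 px.

682.5 px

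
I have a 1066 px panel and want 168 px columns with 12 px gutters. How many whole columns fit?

5 columns

Each extra column adds 168 + 12 = 180 px.
(1066 + 12) / 180 = 5.99, so 5 columns fit.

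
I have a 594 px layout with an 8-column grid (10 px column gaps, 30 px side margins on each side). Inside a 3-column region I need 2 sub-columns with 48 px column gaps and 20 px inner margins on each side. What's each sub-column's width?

Inside the margins: 594 − 60 = 534 px.
Subtracting 7 column gaps of 10 leaves 464 for 8 columns, so c = 58 px.
3-column span = 3·58 + 2·10 = 194 px.
Inner content = 194 − 2·20 = 154 px.
Subtracting 1 column gap of 48 leaves 106 for 2 columns, so d = 53 px.

53 px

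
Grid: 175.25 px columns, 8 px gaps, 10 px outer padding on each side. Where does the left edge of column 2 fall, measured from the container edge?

Each column+gutter stride is 183.25 px; 1 of them past the 10 px margin is 10 + 183.25 = 193.25 px.

193.25 px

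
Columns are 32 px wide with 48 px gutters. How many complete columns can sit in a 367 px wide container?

5 columns

k columns need k·32 + (k−1)·48 = k·80 − 48.
k·80 − 48 ≤ 367 → k ≤ 415 / 80 ≈ 5.19, so k = 5.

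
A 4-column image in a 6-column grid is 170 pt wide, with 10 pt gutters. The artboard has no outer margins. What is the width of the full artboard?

170 − 3·10 = 140; ÷4 gives c = 35 pt.
Artboard = 6·35 + 5·10 = 210 + 50 = 260 pt.

260 pt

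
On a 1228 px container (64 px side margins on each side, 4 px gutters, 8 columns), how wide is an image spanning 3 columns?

410 px

Content width = 1228 − 2·64 = 1100 px.
8 columns + 7 gutters: 8c + 7·4 = 1100.
8c = 1100 − 28 = 1072, so c = 134 px.
Span of 3: 3·134 + 2·4 = 402 + 8 = 410 px.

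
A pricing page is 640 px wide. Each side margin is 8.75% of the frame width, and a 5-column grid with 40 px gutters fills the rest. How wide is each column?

Margins: 8.75% × 640 = 56 px each, so content = 640 − 112 = 528 px.
5 columns + 4 gutters: 5c + 4·40 = 528.
5c = 528 − 160 = 368, so c = 73.6 px.

73.6 px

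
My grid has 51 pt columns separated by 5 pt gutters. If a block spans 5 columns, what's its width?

5 columns plus 4 gutters: 255 + 20 = 275 pt.

275 pt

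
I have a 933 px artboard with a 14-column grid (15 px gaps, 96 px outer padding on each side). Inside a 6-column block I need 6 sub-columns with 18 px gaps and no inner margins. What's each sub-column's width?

Outer content = 933 − 2·96 = 741 px.
14c + 13·15 = 741 → 14c = 546 → c = 39 px.
6-column span = 6·39 + 5·15 = 309 px.
309 − 5·18 = 219; ÷6 gives d = 36.5 px.

36.5 px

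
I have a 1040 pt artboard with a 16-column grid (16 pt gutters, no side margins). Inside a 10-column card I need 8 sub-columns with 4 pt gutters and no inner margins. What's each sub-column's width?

77 pt

16 columns + 15 gutters: 16c + 15·16 = 1040.
16c = 1040 − 240 = 800, so c = 50 pt.
10-column span = 10·50 + 9·16 = 644 pt.
8 columns + 7 gutters: 8d + 7·4 = 644.
8d = 644 − 28 = 616, so d = 77 pt.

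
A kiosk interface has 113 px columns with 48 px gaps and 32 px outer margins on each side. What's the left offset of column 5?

676 px

Column 5 starts at margin + 4·(column + gutter) = 32 + 4·161 = 676 px.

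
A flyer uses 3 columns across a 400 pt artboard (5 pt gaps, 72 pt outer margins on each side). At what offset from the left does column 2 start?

Content = 400 − 2·72 = 256 pt.
3c + 2·5 = 256 → 3c = 246 → c = 82 pt.
Before column 2: the margin + 1 column + 1 gap.
Offset = 72 + 1·(82 + 5) = 72 + 87 = 159 pt.

159 pt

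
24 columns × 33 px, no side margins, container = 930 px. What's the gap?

6 px

Columns use 792 px, leaving 138 px across 23 gaps = 6 px each.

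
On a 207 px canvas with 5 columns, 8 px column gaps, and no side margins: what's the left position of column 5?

172 px

5 columns + 4 column gaps: 5c + 4·8 = 207.
5c = 207 − 32 = 175, so c = 35 px.
Each column+gutter stride is 43 px; with no margin, 4 of them is 172 px.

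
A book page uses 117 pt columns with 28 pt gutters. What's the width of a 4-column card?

552 pt

4-column span = 4·117 + 3·28 = 552 pt.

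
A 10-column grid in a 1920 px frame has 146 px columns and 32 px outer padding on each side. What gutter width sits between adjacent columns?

Content width = 1920 − 2·32 = 1856 px.
Columns use 1460 px, leaving 396 px across 9 gutters = 44 px each.

44 px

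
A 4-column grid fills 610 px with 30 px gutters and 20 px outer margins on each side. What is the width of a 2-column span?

Take off 40 px of margins, leaving 570 px.
570 − 3·30 = 480; ÷4 gives c = 120 px.
2-column span = 2·120 + 1·30 = 270 px.

270 px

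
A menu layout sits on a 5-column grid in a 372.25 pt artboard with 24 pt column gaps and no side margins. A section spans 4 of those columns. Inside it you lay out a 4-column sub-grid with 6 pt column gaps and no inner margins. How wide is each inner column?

372.25 − 4·24 = 276.25; ÷5 gives c = 55.25 pt.
4 columns plus 3 column gaps: 221 + 72 = 293 pt.
293 − 3·6 = 275; ÷4 gives d = 68.75 pt.

68.75 pt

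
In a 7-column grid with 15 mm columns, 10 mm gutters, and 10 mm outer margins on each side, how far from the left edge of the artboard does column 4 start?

Each column+gutter stride is 25 mm; 3 of them past the 10 mm margin is 10 + 75 = 85 mm.

85 mm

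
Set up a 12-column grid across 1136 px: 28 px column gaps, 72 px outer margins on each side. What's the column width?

57 px

Inside the margins: 1136 − 144 = 992 px.
12c + 11·28 = 992 → 12c = 684 → c = 57 px.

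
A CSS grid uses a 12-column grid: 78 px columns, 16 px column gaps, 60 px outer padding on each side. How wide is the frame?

1232 px

Total width: 2·60 + 12·78 + 11·16 = 1232 px.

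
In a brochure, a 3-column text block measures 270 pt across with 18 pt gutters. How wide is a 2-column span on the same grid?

Subtracting 2 gutters of 18 leaves 234 for 3 columns, so c = 78 pt.
2-column span = 2·78 + 1·18 = 174 pt.

174 pt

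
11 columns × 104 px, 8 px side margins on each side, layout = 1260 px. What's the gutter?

10 px

Content width = 1260 − 2·8 = 1244 px.
Columns use 1144 px, leaving 100 px across 10 gutters = 10 px each.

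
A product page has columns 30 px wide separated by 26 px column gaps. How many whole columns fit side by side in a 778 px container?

Each extra column adds 30 + 26 = 56 px.
(778 + 26) / 56 = 14.36, so 14 columns fit.

14 columns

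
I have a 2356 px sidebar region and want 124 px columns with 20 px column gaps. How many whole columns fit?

16 columns

16 columns: 16·124 + 15·20 = 2284 px ≤ 2356.
17 columns: 2428 px > 2356. So 16.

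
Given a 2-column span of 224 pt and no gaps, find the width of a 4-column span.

448 pt

With no gaps, each column is 224/2 = 112 pt.
With no gaps, 4 columns span 4·112 = 448 pt.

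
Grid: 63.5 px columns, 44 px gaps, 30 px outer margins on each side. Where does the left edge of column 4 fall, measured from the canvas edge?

Each column+gutter stride is 107.5 px; 3 of them past the 30 px margin is 30 + 322.5 = 352.5 px.

352.5 px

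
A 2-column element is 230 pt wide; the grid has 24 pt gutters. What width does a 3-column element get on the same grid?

357 pt

230 − 1·24 = 206; ÷2 gives c = 103 pt.
Span of 3: 3·103 + 2·24 = 309 + 48 = 357 pt.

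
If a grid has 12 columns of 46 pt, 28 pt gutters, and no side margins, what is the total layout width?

Summing: 552 + 308 = 860 pt.

860 pt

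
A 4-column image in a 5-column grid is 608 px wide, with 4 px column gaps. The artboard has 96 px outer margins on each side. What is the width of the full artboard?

4c + 3·4 = 608 → 4c = 596 → c = 149 px.
Adding margins, columns and gutters: 192 + 745 + 16 = 953 px.

953 px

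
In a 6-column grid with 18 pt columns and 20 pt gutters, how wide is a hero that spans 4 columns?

132 pt

4 columns plus 3 gutters: 72 + 60 = 132 pt.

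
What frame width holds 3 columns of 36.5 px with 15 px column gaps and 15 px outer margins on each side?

Adding margins, columns and gutters: 30 + 109.5 + 30 = 169.5 px.

169.5 px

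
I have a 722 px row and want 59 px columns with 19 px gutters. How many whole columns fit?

9 columns

k columns need k·59 + (k−1)·19 = k·78 − 19.
k·78 − 19 ≤ 722 → k ≤ 741 / 78 ≈ 9.50, so k = 9.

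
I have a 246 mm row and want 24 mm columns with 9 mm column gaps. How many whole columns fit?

7 columns: 7·24 + 6·9 = 222 mm ≤ 246.
8 columns: 255 mm > 246. So 7.

7 columns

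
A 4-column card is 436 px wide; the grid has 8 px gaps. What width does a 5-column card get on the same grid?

4 columns + 3 gaps: 4c + 3·8 = 436.
4c = 436 − 24 = 412, so c = 103 px.
5 columns plus 4 gaps: 515 + 32 = 547 px.

547 px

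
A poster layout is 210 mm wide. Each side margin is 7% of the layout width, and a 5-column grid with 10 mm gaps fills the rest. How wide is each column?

28.12 mm

210 × (1 − 2·7%) = 210 × 86% = 180.6 mm for the columns.
5c + 4·10 = 180.6 → 5c = 140.6 → c = 28.12 mm.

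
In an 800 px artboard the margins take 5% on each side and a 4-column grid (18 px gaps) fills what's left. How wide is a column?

Each margin = 5% of 800 = 40 px; content = 800 − 2·40 = 720 px.
Subtracting 3 gaps of 18 leaves 666 for 4 columns, so c = 166.5 px.

166.5 px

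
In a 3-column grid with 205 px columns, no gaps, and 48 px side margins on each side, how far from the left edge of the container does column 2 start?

253 px

Each column+gutter stride is 205 px; 1 of them past the 48 px margin is 48 + 205 = 253 px.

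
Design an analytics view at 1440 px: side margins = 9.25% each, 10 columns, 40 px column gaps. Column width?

1440 × (1 − 2·9.25%) = 1440 × 81.5% = 1173.6 px for the columns.
Subtracting 9 column gaps of 40 leaves 813.6 for 10 columns, so c = 81.36 px.

81.36 px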